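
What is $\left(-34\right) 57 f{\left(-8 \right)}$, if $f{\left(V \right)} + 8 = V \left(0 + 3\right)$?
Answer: $62016$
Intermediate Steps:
$f{\left(V \right)} = -8 + 3 V$ ($f{\left(V \right)} = -8 + V \left(0 + 3\right) = -8 + V 3 = -8 + 3 V$)
$\left(-34\right) 57 f{\left(-8 \right)} = \left(-34\right) 57 \left(-8 + 3 \left(-8\right)\right) = - 1938 \left(-8 - 24\right) = \left(-1938\right) \left(-32\right) = 62016$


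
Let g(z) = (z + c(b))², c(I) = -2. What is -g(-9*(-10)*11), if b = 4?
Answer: -976144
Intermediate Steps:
g(z) = (-2 + z)² (g(z) = (z - 2)² = (-2 + z)²)
-g(-9*(-10)*11) = -(-2 - 9*(-10)*11)² = -(-2 + 90*11)² = -(-2 + 990)² = -1*988² = -1*976144 = -976144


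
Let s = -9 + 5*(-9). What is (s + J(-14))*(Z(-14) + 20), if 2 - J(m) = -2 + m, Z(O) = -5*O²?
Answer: 34560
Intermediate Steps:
s = -54 (s = -9 - 45 = -54)
J(m) = 4 - m (J(m) = 2 - (-2 + m) = 2 + (2 - m) = 4 - m)
(s + J(-14))*(Z(-14) + 20) = (-54 + (4 - 1*(-14)))*(-5*(-14)² + 20) = (-54 + (4 + 14))*(-5*196 + 20) = (-54 + 18)*(-980 + 20) = -36*(-960) = 34560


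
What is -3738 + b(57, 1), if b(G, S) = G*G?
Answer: -489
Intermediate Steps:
b(G, S) = G²
-3738 + b(57, 1) = -3738 + 57² = -3738 + 3249 = -489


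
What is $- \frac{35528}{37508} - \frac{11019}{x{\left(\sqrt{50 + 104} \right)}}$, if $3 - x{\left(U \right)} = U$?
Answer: $\frac{308687599}{1359665} + \frac{11019 \sqrt{154}}{145} \approx 1170.1$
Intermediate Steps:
$x{\left(U \right)} = 3 - U$
$- \frac{35528}{37508} - \frac{11019}{x{\left(\sqrt{50 + 104} \right)}} = - \frac{35528}{37508} - \frac{11019}{3 - \sqrt{50 + 104}} = \left(-35528\right) \frac{1}{37508} - \frac{11019}{3 - \sqrt{154}} = - \frac{8882}{9377} - \frac{11019}{3 - \sqrt{154}}$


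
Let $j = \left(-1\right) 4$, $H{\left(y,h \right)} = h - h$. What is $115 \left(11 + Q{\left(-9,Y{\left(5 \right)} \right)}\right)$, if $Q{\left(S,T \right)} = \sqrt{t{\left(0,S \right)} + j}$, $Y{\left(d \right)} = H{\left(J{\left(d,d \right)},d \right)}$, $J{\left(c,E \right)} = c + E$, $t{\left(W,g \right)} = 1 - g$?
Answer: $1265 + 115 \sqrt{6} \approx 1546.7$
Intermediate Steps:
$J{\left(c,E \right)} = E + c$
$H{\left(y,h \right)} = 0$
$j = -4$
$Y{\left(d \right)} = 0$
$Q{\left(S,T \right)} = \sqrt{-3 - S}$ ($Q{\left(S,T \right)} = \sqrt{\left(1 - S\right) - 4} = \sqrt{-3 - S}$)
$115 \left(11 + Q{\left(-9,Y{\left(5 \right)} \right)}\right) = 115 \left(11 + \sqrt{-3 - -9}\right) = 115 \left(11 + \sqrt{-3 + 9}\right) = 115 \left(11 + \sqrt{6}\right) = 1265 + 115 \sqrt{6}$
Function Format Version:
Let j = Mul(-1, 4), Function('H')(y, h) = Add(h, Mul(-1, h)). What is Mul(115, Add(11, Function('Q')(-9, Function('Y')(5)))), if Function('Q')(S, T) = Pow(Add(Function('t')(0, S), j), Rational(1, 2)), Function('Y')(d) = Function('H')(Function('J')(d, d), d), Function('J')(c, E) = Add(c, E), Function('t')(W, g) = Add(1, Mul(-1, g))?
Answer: Add(1265, Mul(115, Pow(6, Rational(1, 2)))) ≈ 1546.7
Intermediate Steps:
Function('J')(c, E) = Add(E, c)
Function('H')(y, h) = 0
j = -4
Function('Y')(d) = 0
Function('Q')(S, T) = Pow(Add(-3, Mul(-1, S)), Rational(1, 2)) (Function('Q')(S, T) = Pow(Add(Add(1, Mul(-1, S)), -4), Rational(1, 2)) = Pow(Add(-3, Mul(-1, S)), Rational(1, 2)))
Mul(115, Add(11, Function('Q')(-9, Function('Y')(5)))) = Mul(115, Add(11, Pow(Add(-3, Mul(-1, -9)), Rational(1, 2)))) = Mul(115, Add(11, Pow(Add(-3, 9), Rational(1, 2)))) = Mul(115, Add(11, Pow(6, Rational(1, 2)))) = Add(1265, Mul(115, Pow(6, Rational(1, 2))))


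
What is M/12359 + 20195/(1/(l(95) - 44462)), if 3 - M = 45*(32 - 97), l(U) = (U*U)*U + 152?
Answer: 202932897418253/12359 ≈ 1.6420e+10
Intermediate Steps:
l(U) = 152 + U³ (l(U) = U²*U + 152 = U³ + 152 = 152 + U³)
M = 2928 (M = 3 - 45*(32 - 97) = 3 - 45*(-65) = 3 - 1*(-2925) = 3 + 2925 = 2928)
M/12359 + 20195/(1/(l(95) - 44462)) = 2928/12359 + 20195/(1/((152 + 95³) - 44462)) = 2928*(1/12359) + 20195/(1/((152 + 857375) - 44462)) = 2928/12359 + 20195/(1/(857527 - 44462)) = 2928/12359 + 20195/(1/813065) = 2928/12359 + 20195*813065 = 2928/12359 + 16419847675 = 202932897418253/12359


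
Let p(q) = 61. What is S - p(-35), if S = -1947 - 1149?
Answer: -3157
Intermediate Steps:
S = -3096
S - p(-35) = -3096 - 1*61 = -3096 - 61 = -3157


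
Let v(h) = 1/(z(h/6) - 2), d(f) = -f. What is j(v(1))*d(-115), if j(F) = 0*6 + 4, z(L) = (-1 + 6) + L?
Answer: 460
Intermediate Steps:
z(L) = 5 + L
v(h) = 1/(3 + h/6) (v(h) = 1/((5 + h/6) - 2) = 1/(3 + h/6))
j(F) = 4 (j(F) = 0 + 4 = 4)
j(v(1))*d(-115) = 4*(-1*(-115)) = 4*115 = 460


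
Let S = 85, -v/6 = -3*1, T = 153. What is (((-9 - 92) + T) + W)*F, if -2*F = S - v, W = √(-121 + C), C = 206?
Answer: -1742 - 67*√85/2 ≈ -2050.9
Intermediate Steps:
v = 18 (v = -(-18) = -6*(-3) = 18)
W = √85 (W = √(-121 + 206) = √85 ≈ 9.2195)
F = -67/2 (F = -(85 - 1*18)/2 = -(85 - 18)/2 = -½*67 = -67/2 ≈ -33.500)
(((-9 - 92) + T) + W)*F = (((-9 - 92) + 153) + √85)*(-67/2) = ((-101 + 153) + √85)*(-67/2) = (52 + √85)*(-67/2) = -1742 - 67*√85/2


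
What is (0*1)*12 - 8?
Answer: -8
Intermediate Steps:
(0*1)*12 - 8 = 0*12 - 8 = 0 - 8 = -8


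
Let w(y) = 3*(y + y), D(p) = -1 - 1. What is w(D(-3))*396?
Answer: -4752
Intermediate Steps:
D(p) = -2
w(y) = 6*y (w(y) = 3*(2*y) = 6*y)
w(D(-3))*396 = (6*(-2))*396 = -12*396 = -4752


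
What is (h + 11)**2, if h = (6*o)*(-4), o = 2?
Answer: 1369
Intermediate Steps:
h = -48 (h = (6*2)*(-4) = 12*(-4) = -48)
(h + 11)**2 = (-48 + 11)**2 = (-37)**2 = 1369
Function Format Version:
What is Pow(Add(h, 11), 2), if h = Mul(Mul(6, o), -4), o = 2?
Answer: 1369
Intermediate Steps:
h = -48 (h = Mul(Mul(6, 2), -4) = Mul(12, -4) = -48)
Pow(Add(h, 11), 2) = Pow(Add(-48, 11), 2) = Pow(-37, 2) = 1369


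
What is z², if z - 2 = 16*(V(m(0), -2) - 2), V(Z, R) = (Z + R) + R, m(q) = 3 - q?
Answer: 2116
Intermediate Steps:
V(Z, R) = Z + 2*R (V(Z, R) = (R + Z) + R = Z + 2*R)
z = -46 (z = 2 + 16*(((3 - 1*0) + 2*(-2)) - 2) = 2 + 16*(((3 + 0) - 4) - 2) = 2 + 16*((3 - 4) - 2) = 2 + 16*(-1 - 2) = 2 + 16*(-3) = 2 - 48 = -46)
z² = (-46)² = 2116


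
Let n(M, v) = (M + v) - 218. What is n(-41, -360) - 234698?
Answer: -235317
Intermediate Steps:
n(M, v) = -218 + M + v
n(-41, -360) - 234698 = (-218 - 41 - 360) - 234698 = -619 - 234698 = -235317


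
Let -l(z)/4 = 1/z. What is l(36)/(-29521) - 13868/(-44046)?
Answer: 68233687/216713661 ≈ 0.31486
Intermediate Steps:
l(z) = -4/z
l(36)/(-29521) - 13868/(-44046) = -4/36/(-29521) - 13868/(-44046) = -4*1/36*(-1/29521) - 13868*(-1/44046) = -⅑*(-1/29521) + 6934/22023 = 1/265689 + 6934/22023 = 68233687/216713661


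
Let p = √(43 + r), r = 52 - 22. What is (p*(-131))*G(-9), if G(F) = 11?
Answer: -1441*√73 ≈ -12312.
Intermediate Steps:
r = 30
p = √73 (p = √(43 + 30) = √73 ≈ 8.5440)
(p*(-131))*G(-9) = (√73*(-131))*11 = -131*√73*11 = -1441*√73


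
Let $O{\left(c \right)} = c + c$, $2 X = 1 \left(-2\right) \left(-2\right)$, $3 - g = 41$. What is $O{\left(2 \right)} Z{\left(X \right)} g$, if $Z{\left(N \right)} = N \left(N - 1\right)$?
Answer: $-304$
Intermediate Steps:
$g = -38$ ($g = 3 - 41 = -38$)
$X = 2$ ($X = \frac{1 \left(-2\right) \left(-2\right)}{2} = \frac{\left(-2\right) \left(-2\right)}{2} = \frac{1}{2} \cdot 4 = 2$)
$O{\left(c \right)} = 2 c$
$Z{\left(N \right)} = N \left(-1 + N\right)$
$O{\left(2 \right)} Z{\left(X \right)} g = 2 \cdot 2 \cdot 2 \left(-1 + 2\right) \left(-38\right) = 4 \cdot 2 \cdot 1 \left(-38\right) = 4 \cdot 2 \left(-38\right) = 8 \left(-38\right) = -304$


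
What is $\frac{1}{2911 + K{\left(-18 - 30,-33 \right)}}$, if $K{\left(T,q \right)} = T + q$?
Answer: $\frac{1}{2830} \approx 0.00035336$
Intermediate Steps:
$\frac{1}{2911 + K{\left(-18 - 30,-33 \right)}} = \frac{1}{2911 - 81} = \frac{1}{2830}$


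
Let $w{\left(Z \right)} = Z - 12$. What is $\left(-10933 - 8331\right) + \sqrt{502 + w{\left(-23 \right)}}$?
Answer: $-19264 + \sqrt{467} \approx -19242.0$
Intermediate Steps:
$w{\left(Z \right)} = -12 + Z$
$\left(-10933 - 8331\right) + \sqrt{502 + w{\left(-23 \right)}} = \left(-10933 - 8331\right) + \sqrt{502 - 35} = -19264 + \sqrt{502 - 35} = -19264 + \sqrt{467}$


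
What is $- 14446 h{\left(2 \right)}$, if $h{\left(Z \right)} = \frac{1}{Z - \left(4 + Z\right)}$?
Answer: $\frac{7223}{2} \approx 3611.5$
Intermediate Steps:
$h{\left(Z \right)} = - \frac{1}{4}$ ($h{\left(Z \right)} = \frac{1}{-4} = - \frac{1}{4}$)
$- 14446 h{\left(2 \right)} = \left(-14446\right) \left(- \frac{1}{4}\right) = \frac{7223}{2}$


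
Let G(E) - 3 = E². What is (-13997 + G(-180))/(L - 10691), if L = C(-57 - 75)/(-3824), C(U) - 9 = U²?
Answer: -70384544/40899817 ≈ -1.7209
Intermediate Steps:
C(U) = 9 + U²
L = -17433/3824 (L = (9 + (-57 - 75)²)/(-3824) = (9 + (-132)²)*(-1/3824) = (9 + 17424)*(-1/3824) = 17433*(-1/3824) = -17433/3824 ≈ -4.5588)
G(E) = 3 + E²
(-13997 + G(-180))/(L - 10691) = (-13997 + (3 + (-180)²))/(-17433/3824 - 10691) = (-13997 + (3 + 32400))/(-40899817/3824) = (-13997 + 32403)*(-3824/40899817) = 18406*(-3824/40899817) = -70384544/40899817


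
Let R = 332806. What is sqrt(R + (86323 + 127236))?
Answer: sqrt(546365) ≈ 739.17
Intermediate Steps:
sqrt(R + (86323 + 127236)) = sqrt(332806 + (86323 + 127236)) = sqrt(332806 + 213559) = sqrt(546365)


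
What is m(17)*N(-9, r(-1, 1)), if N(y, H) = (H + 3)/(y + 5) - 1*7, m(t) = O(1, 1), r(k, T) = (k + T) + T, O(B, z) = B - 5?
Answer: 32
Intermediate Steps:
O(B, z) = -5 + B
r(k, T) = k + 2*T (r(k, T) = (T + k) + T = k + 2*T)
m(t) = -4 (m(t) = -5 + 1 = -4)
N(y, H) = -7 + (3 + H)/(5 + y) (N(y, H) = (3 + H)/(5 + y) - 7 = -7 + (3 + H)/(5 + y))
m(17)*N(-9, r(-1, 1)) = -4*(-32 + (-1 + 2*1) - 7*(-9))/(5 - 9) = -4*(-32 + (-1 + 2) + 63)/(-4) = -(-1)*(-32 + 1 + 63) = -(-1)*32 = -4*(-8) = 32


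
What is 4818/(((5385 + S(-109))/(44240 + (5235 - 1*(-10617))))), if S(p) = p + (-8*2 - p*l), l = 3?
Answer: 289523256/5587 ≈ 51821.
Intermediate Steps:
S(p) = -16 - 2*p (S(p) = p + (-8*2 - p*3) = p + (-16 - 3*p) = -16 - 2*p)
4818/(((5385 + S(-109))/(44240 + (5235 - 1*(-10617))))) = 4818/(((5385 + (-16 - 2*(-109)))/(44240 + (5235 - 1*(-10617))))) = 4818/(((5385 + (-16 + 218))/(44240 + (5235 + 10617)))) = 4818/(((5385 + 202)/(44240 + 15852))) = 4818/((5587/60092)) = 4818/((5587*(1/60092))) = 4818/(5587/60092) = 4818*(60092/5587) = 289523256/5587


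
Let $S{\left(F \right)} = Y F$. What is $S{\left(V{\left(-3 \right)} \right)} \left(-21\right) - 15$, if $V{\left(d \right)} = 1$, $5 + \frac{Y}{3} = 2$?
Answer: $174$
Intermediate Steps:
$Y = -9$ ($Y = -15 + 3 \cdot 2 = -15 + 6 = -9$)
$S{\left(F \right)} = - 9 F$
$S{\left(V{\left(-3 \right)} \right)} \left(-21\right) - 15 = \left(-9\right) 1 \left(-21\right) - 15 = \left(-9\right) \left(-21\right) - 15 = 189 - 15 = 174$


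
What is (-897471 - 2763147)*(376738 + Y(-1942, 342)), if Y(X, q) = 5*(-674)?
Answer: -1366757621424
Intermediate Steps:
Y(X, q) = -3370
(-897471 - 2763147)*(376738 + Y(-1942, 342)) = (-897471 - 2763147)*(376738 - 3370) = -3660618*373368 = -1366757621424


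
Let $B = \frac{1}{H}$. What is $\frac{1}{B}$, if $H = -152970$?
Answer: $-152970$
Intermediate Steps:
$B = - \frac{1}{152970}$ ($B = \frac{1}{-152970} = - \frac{1}{152970} \approx -6.5372 \cdot 10^{-6}$)
$\frac{1}{B} = \frac{1}{- \frac{1}{152970}} = -152970$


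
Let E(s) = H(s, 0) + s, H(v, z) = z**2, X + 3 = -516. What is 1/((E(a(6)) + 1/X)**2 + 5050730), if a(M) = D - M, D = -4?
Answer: 269361/1360496630011 ≈ 1.9799e-7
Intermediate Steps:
X = -519 (X = -3 - 516 = -519)
a(M) = -4 - M
E(s) = s (E(s) = 0**2 + s = 0 + s = s)
1/((E(a(6)) + 1/X)**2 + 5050730) = 1/(((-4 - 1*6) + 1/(-519))**2 + 5050730) = 1/(((-4 - 6) - 1/519)**2 + 5050730) = 1/((-10 - 1/519)**2 + 5050730) = 1/((-5191/519)**2 + 5050730) = 1/(26946481/269361 + 5050730) = 1/(1360496630011/269361) = 269361/1360496630011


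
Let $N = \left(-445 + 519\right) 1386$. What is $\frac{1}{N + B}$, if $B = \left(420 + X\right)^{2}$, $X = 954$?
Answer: $\frac{1}{1990440} \approx 5.024 \cdot 10^{-7}$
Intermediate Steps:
$B = 1887876$ ($B = \left(420 + 954\right)^{2} = 1374^{2} = 1887876$)
$N = 102564$ ($N = 74 \cdot 1386 = 102564$)
$\frac{1}{N + B} = \frac{1}{102564 + 1887876} = \frac{1}{1990440}$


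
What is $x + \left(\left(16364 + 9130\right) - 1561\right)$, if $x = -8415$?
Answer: $15518$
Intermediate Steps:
$x + \left(\left(16364 + 9130\right) - 1561\right) = -8415 + \left(\left(16364 + 9130\right) - 1561\right) = -8415 + \left(25494 - 1561\right) = -8415 + 23933 = 15518$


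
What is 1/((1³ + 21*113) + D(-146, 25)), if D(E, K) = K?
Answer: 1/2399 ≈ 0.00041684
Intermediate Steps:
1/((1³ + 21*113) + D(-146, 25)) = 1/((1³ + 21*113) + 25) = 1/((1 + 2373) + 25) = 1/(2374 + 25) = 1/2399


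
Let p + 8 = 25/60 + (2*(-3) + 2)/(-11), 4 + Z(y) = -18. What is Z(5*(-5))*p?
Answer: 953/6 ≈ 158.83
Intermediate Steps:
Z(y) = -22 (Z(y) = -4 - 18 = -22)
p = -953/132 (p = -8 + (25/60 + (2*(-3) + 2)/(-11)) = -8 + (25*(1/60) + (-6 + 2)*(-1/11)) = -8 + (5/12 - 4*(-1/11)) = -8 + (5/12 + 4/11) = -8 + 103/132 = -953/132 ≈ -7.2197)
Z(5*(-5))*p = -22*(-953/132) = 953/6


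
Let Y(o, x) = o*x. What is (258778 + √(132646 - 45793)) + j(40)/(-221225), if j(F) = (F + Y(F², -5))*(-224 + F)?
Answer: 11449339682/44245 + √86853 ≈ 2.5907e+5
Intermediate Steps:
j(F) = (-224 + F)*(F - 5*F²) (j(F) = (F + F²*(-5))*(-224 + F) = (F - 5*F²)*(-224 + F) = (-224 + F)*(F - 5*F²))
(258778 + √(132646 - 45793)) + j(40)/(-221225) = (258778 + √(132646 - 45793)) + (40*(-224 - 5*40² + 1121*40))/(-221225) = (258778 + √86853) + (40*(-224 - 5*1600 + 44840))*(-1/221225) = (258778 + √86853) + (40*(-224 - 8000 + 44840))*(-1/221225) = (258778 + √86853) + (40*36616)*(-1/221225) = (258778 + √86853) + 1464640*(-1/221225) = (258778 + √86853) - 292928/44245 = 11449339682/44245 + √86853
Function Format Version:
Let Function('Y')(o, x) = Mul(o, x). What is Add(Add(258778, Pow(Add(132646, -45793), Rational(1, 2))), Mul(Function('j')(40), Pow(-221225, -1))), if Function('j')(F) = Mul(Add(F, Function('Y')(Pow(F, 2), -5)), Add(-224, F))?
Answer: Add(Rational(11449339682, 44245), Pow(86853, Rational(1, 2))) ≈ 2.5907e+5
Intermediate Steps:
Function('j')(F) = Mul(Add(-224, F), Add(F, Mul(-5, Pow(F, 2)))) (Function('j')(F) = Mul(Add(F, Mul(Pow(F, 2), -5)), Add(-224, F)) = Mul(Add(F, Mul(-5, Pow(F, 2))), Add(-224, F)) = Mul(Add(-224, F), Add(F, Mul(-5, Pow(F, 2)))))
Add(Add(258778, Pow(Add(132646, -45793), Rational(1, 2))), Mul(Function('j')(40), Pow(-221225, -1))) = Add(Add(258778, Pow(Add(132646, -45793), Rational(1, 2))), Mul(Mul(40, Add(-224, Mul(-5, Pow(40, 2)), Mul(1121, 40))), Pow(-221225, -1))) = Add(Add(258778, Pow(86853, Rational(1, 2))), Mul(Mul(40, Add(-224, Mul(-5, 1600), 44840)), Rational(-1, 221225))) = Add(Add(258778, Pow(86853, Rational(1, 2))), Mul(Mul(40, Add(-224, -8000, 44840)), Rational(-1, 221225))) = Add(Add(258778, Pow(86853, Rational(1, 2))), Mul(Mul(40, 36616), Rational(-1, 221225))) = Add(Add(258778, Pow(86853, Rational(1, 2))), Mul(1464640, Rational(-1, 221225))) = Add(Add(258778, Pow(86853, Rational(1, 2))), Rational(-292928, 44245)) = Add(Rational(11449339682, 44245), Pow(86853, Rational(1, 2)))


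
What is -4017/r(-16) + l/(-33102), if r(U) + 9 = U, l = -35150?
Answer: 66924742/413775 ≈ 161.74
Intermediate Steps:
r(U) = -9 + U
-4017/r(-16) + l/(-33102) = -4017/(-9 - 16) - 35150/(-33102) = -4017/(-25) - 35150*(-1/33102) = -4017*(-1/25) + 17575/16551 = 4017/25 + 17575/16551 = 66924742/413775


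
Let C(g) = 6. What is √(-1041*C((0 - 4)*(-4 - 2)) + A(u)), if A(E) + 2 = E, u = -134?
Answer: I*√6382 ≈ 79.887*I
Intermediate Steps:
A(E) = -2 + E
√(-1041*C((0 - 4)*(-4 - 2)) + A(u)) = √(-1041*6 + (-2 - 134)) = √(-6246 - 136) = √(-6382) = I*√6382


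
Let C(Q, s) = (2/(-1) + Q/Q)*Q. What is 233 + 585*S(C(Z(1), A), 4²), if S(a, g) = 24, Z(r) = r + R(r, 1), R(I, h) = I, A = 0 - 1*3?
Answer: 14273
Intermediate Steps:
A = -3 (A = 0 - 3 = -3)
Z(r) = 2*r (Z(r) = r + r = 2*r)
C(Q, s) = -Q (C(Q, s) = (2*(-1) + 1)*Q = (-2 + 1)*Q = -Q)
233 + 585*S(C(Z(1), A), 4²) = 233 + 585*24 = 233 + 14040 = 14273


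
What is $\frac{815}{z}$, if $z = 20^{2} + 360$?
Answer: $\frac{163}{152} \approx 1.0724$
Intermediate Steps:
$z = 760$ ($z = 400 + 360 = 760$)
$\frac{815}{z} = \frac{815}{760} = 815 \cdot \frac{1}{760} = \frac{163}{152}$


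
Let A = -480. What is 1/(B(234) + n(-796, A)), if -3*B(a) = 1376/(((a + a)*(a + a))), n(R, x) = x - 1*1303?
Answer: -41067/73222547 ≈ -0.00056085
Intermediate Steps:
n(R, x) = -1303 + x (n(R, x) = x - 1303 = -1303 + x)
B(a) = -344/(3*a²) (B(a) = -1376/(3*((a + a)*(a + a))) = -1376/(3*((2*a)*(2*a))) = -1376/(3*(4*a²)) = -1376*1/(4*a²)/3 = -344/(3*a²))
1/(B(234) + n(-796, A)) = 1/(-344/3/234² + (-1303 - 480)) = 1/(-344/3*1/54756 - 1783) = 1/(-86/41067 - 1783) = 1/(-73222547/41067) = -41067/73222547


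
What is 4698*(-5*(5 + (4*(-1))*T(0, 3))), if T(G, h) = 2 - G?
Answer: 70470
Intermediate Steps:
4698*(-5*(5 + (4*(-1))*T(0, 3))) = 4698*(-5*(5 + (4*(-1))*(2 - 1*0))) = 4698*(-5*(5 - 4*(2 + 0))) = 4698*(-5*(5 - 4*2)) = 4698*(-5*(5 - 8)) = 4698*(-5*(-3)) = 4698*15 = 70470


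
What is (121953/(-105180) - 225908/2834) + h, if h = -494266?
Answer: -24559162535027/49680020 ≈ -4.9435e+5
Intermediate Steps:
(121953/(-105180) - 225908/2834) + h = (121953/(-105180) - 225908/2834) - 494266 = (121953*(-1/105180) - 225908*1/2834) - 494266 = (-40651/35060 - 112954/1417) - 494266 = -4017769707/49680020 - 494266 = -24559162535027/49680020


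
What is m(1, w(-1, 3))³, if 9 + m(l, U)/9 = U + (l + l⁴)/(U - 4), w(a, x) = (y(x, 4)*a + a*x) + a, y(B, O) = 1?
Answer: -2097152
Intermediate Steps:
w(a, x) = 2*a + a*x (w(a, x) = (1*a + a*x) + a = (a + a*x) + a = 2*a + a*x)
m(l, U) = -81 + 9*U + 9*(l + l⁴)/(-4 + U) (m(l, U) = -81 + 9*(U + (l + l⁴)/(U - 4)) = -81 + 9*(U + (l + l⁴)/(-4 + U)) = -81 + (9*U + 9*(l + l⁴)/(-4 + U)) = -81 + 9*U + 9*(l + l⁴)/(-4 + U))
m(1, w(-1, 3))³ = (9*(36 + 1 + (-(2 + 3))² + 1⁴ - (-13)*(2 + 3))/(-4 - (2 + 3)))³ = (9*(36 + 1 + (-1*5)² + 1 - (-13)*5)/(-4 - 1*5))³ = (9*(36 + 1 + (-5)² + 1 - 13*(-5))/(-4 - 5))³ = (9*(36 + 1 + 25 + 1 + 65)/(-9))³ = (9*(-⅑)*128)³ = (-128)³ = -2097152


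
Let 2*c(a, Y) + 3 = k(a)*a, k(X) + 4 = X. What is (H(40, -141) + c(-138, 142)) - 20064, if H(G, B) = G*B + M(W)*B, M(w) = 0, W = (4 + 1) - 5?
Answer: -31815/2 ≈ -15908.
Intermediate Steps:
k(X) = -4 + X
W = 0 (W = 5 - 5 = 0)
c(a, Y) = -3/2 + a*(-4 + a)/2 (c(a, Y) = -3/2 + ((-4 + a)*a)/2 = -3/2 + (a*(-4 + a))/2 = -3/2 + a*(-4 + a)/2)
H(G, B) = B*G (H(G, B) = G*B + 0*B = B*G + 0 = B*G)
(H(40, -141) + c(-138, 142)) - 20064 = (-141*40 + (-3/2 + (½)*(-138)*(-4 - 138))) - 20064 = (-5640 + (-3/2 + (½)*(-138)*(-142))) - 20064 = (-5640 + (-3/2 + 9798)) - 20064 = (-5640 + 19593/2) - 20064 = 8313/2 - 20064 = -31815/2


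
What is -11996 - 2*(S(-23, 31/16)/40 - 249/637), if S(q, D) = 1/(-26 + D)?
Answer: -2101261986/175175 ≈ -11995.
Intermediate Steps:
-11996 - 2*(S(-23, 31/16)/40 - 249/637) = -11996 - 2*(1/(-26 + 31/16*40) - 249/637) = -11996 - 2*((1/40)/(-26 + 31*(1/16)) - 249*1/637) = -11996 - 2*((1/40)/(-26 + 31/16) - 249/637) = -11996 - 2*((1/40)/(-385/16) - 249/637) = -11996 - 2*(-16/385*1/40 - 249/637) = -11996 - 2*(-2/1925 - 249/637) = -11996 - 2*(-68657)/175175 = -11996 - 1*(-137314/175175) = -11996 + 137314/175175 = -2101261986/175175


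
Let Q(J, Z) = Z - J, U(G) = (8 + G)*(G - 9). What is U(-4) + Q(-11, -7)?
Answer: -48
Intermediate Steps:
U(G) = (-9 + G)*(8 + G) (U(G) = (8 + G)*(-9 + G) = (-9 + G)*(8 + G))
U(-4) + Q(-11, -7) = (-72 + (-4)**2 - 1*(-4)) + (-7 - 1*(-11)) = (-72 + 16 + 4) + (-7 + 11) = -52 + 4 = -48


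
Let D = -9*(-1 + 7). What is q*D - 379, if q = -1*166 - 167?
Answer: 17603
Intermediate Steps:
q = -333 (q = -166 - 167 = -333)
D = -54 (D = -9*6 = -54)
q*D - 379 = -333*(-54) - 379 = 17982 - 379 = 17603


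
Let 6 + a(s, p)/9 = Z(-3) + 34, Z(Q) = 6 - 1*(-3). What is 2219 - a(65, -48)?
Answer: 1886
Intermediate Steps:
Z(Q) = 9 (Z(Q) = 6 + 3 = 9)
a(s, p) = 333 (a(s, p) = -54 + 9*(9 + 34) = -54 + 9*43 = -54 + 387 = 333)
2219 - a(65, -48) = 2219 - 1*333 = 2219 - 333 = 1886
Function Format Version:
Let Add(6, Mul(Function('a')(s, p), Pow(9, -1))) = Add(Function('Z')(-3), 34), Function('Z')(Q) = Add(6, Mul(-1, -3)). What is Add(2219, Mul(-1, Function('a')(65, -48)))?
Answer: 1886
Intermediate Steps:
Function('Z')(Q) = 9 (Function('Z')(Q) = Add(6, 3) = 9)
Function('a')(s, p) = 333 (Function('a')(s, p) = Add(-54, Mul(9, Add(9, 34))) = Add(-54, Mul(9, 43)) = Add(-54, 387) = 333)
Add(2219, Mul(-1, Function('a')(65, -48))) = Add(2219, Mul(-1, 333)) = Add(2219, -333) = 1886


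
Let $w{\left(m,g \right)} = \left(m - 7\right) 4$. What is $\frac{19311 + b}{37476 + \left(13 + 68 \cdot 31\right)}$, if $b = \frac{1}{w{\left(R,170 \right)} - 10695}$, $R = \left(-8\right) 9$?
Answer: $\frac{212633420}{436002567} \approx 0.48769$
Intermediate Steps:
$R = -72$
$w{\left(m,g \right)} = -28 + 4 m$ ($w{\left(m,g \right)} = \left(-7 + m\right) 4 = -28 + 4 m$)
$b = - \frac{1}{11011}$ ($b = \frac{1}{\left(-28 + 4 \left(-72\right)\right) - 10695} = \frac{1}{\left(-28 - 288\right) - 10695} = \frac{1}{-316 - 10695} = \frac{1}{-11011} = - \frac{1}{11011} \approx -9.0818 \cdot 10^{-5}$)
$\frac{19311 + b}{37476 + \left(13 + 68 \cdot 31\right)} = \frac{19311 - \frac{1}{11011}}{37476 + \left(13 + 68 \cdot 31\right)} = \frac{212633420}{11011 \left(37476 + \left(13 + 2108\right)\right)} = \frac{212633420}{11011 \left(37476 + 2121\right)} = \frac{212633420}{11011 \cdot 39597} = \frac{212633420}{11011} \cdot \frac{1}{39597} = \frac{212633420}{436002567}$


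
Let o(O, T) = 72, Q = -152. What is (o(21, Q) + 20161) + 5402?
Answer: 25635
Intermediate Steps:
(o(21, Q) + 20161) + 5402 = (72 + 20161) + 5402 = 20233 + 5402 = 25635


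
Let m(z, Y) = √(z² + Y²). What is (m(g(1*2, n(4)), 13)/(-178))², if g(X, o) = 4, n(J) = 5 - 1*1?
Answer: 185/31684 ≈ 0.0058389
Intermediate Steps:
n(J) = 4 (n(J) = 5 - 1 = 4)
m(z, Y) = √(Y² + z²)
(m(g(1*2, n(4)), 13)/(-178))² = (√(13² + 4²)/(-178))² = (√(169 + 16)*(-1/178))² = (√185*(-1/178))² = (-√185/178)² = 185/31684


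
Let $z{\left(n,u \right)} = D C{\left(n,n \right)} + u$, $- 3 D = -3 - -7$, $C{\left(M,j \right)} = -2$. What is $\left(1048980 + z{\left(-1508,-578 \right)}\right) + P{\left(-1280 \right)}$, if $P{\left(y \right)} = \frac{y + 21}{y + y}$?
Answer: $\frac{8051751617}{7680} \approx 1.0484 \cdot 10^{6}$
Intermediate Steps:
$P{\left(y \right)} = \frac{21 + y}{2 y}$
$D = - \frac{4}{3}$ ($D = - \frac{-3 - -7}{3} = - \frac{-3 + 7}{3} = \left(- \frac{1}{3}\right) 4 = - \frac{4}{3} \approx -1.3333$)
$z{\left(n,u \right)} = \frac{8}{3} + u$ ($z{\left(n,u \right)} = \left(- \frac{4}{3}\right) \left(-2\right) + u = \frac{8}{3} + u$)
$\left(1048980 + z{\left(-1508,-578 \right)}\right) + P{\left(-1280 \right)} = \left(1048980 + \left(\frac{8}{3} - 578\right)\right) + \frac{21 - 1280}{2 \left(-1280\right)} = \left(1048980 - \frac{1726}{3}\right) + \frac{1}{2} \left(- \frac{1}{1280}\right) \left(-1259\right) = \frac{3145214}{3} + \frac{1259}{2560} = \frac{8051751617}{7680}$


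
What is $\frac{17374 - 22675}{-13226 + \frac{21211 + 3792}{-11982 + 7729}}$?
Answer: $\frac{22545153}{56275181} \approx 0.40062$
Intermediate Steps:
$\frac{17374 - 22675}{-13226 + \frac{21211 + 3792}{-11982 + 7729}} = - \frac{5301}{-13226 + \frac{25003}{-4253}} = - \frac{5301}{-13226 + 25003 \left(- \frac{1}{4253}\right)} = - \frac{5301}{-13226 - \frac{25003}{4253}} = - \frac{5301}{- \frac{56275181}{4253}} = \left(-5301\right) \left(- \frac{4253}{56275181}\right) = \frac{22545153}{56275181}$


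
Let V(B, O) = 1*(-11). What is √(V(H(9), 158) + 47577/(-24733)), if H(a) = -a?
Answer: 2*I*√1976414030/24733 ≈ 3.5949*I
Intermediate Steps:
V(B, O) = -11
√(V(H(9), 158) + 47577/(-24733)) = √(-11 + 47577/(-24733)) = √(-11 + 47577*(-1/24733)) = √(-11 - 47577/24733) = √(-319640/24733) = 2*I*√1976414030/24733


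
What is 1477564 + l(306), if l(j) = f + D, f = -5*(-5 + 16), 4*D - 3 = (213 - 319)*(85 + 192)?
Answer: 5880677/4 ≈ 1.4702e+6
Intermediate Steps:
D = -29359/4 (D = 3/4 + ((213 - 319)*(85 + 192))/4 = 3/4 + (-106*277)/4 = 3/4 + (1/4)*(-29362) = 3/4 - 14681/2 = -29359/4 ≈ -7339.8)
f = -55 (f = -5*11 = -55)
l(j) = -29579/4 (l(j) = -55 - 29359/4 = -29579/4)
1477564 + l(306) = 1477564 - 29579/4 = 5880677/4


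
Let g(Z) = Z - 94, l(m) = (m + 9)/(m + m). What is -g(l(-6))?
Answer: 377/4 ≈ 94.250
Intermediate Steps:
l(m) = (9 + m)/(2*m) (l(m) = (9 + m)/((2*m)) = (9 + m)*(1/(2*m)) = (9 + m)/(2*m))
g(Z) = -94 + Z
-g(l(-6)) = -(-94 + (½)*(9 - 6)/(-6)) = -(-94 + (½)*(-⅙)*3) = -(-94 - ¼) = -1*(-377/4) = 377/4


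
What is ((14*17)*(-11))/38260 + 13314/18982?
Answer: 114924691/181562830 ≈ 0.63297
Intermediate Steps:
((14*17)*(-11))/38260 + 13314/18982 = (238*(-11))*(1/38260) + 13314*(1/18982) = -2618*1/38260 + 6657/9491 = -1309/19130 + 6657/9491 = 114924691/181562830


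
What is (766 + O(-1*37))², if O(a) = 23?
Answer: 622521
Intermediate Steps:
(766 + O(-1*37))² = (766 + 23)² = 789² = 622521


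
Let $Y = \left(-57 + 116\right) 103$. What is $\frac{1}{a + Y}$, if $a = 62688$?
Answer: $\frac{1}{68765} \approx 1.4542 \cdot 10^{-5}$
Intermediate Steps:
$Y = 6077$ ($Y = 59 \cdot 103 = 6077$)
$\frac{1}{a + Y} = \frac{1}{62688 + 6077} = \frac{1}{68765}$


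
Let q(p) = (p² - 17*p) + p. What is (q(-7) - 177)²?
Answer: 256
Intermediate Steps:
q(p) = p² - 16*p
(q(-7) - 177)² = (-7*(-16 - 7) - 177)² = (-7*(-23) - 177)² = (161 - 177)² = (-16)² = 256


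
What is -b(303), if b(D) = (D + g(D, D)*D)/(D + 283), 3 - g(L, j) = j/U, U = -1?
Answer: -93021/586 ≈ -158.74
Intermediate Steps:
g(L, j) = 3 + j (g(L, j) = 3 - j/(-1) = 3 - j*(-1) = 3 - (-1)*j = 3 + j)
b(D) = (D + D*(3 + D))/(283 + D) (b(D) = (D + (3 + D)*D)/(D + 283) = (D + D*(3 + D))/(283 + D))
-b(303) = -303*(4 + 303)/(283 + 303) = -303*307/586 = -1*93021/586 = -93021/586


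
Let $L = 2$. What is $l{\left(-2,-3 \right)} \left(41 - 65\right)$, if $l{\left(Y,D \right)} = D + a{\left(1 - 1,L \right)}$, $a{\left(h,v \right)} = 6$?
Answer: $-72$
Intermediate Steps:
$l{\left(Y,D \right)} = 6 + D$ ($l{\left(Y,D \right)} = D + 6 = 6 + D$)
$l{\left(-2,-3 \right)} \left(41 - 65\right) = \left(6 - 3\right) \left(41 - 65\right) = 3 \left(-24\right) = -72$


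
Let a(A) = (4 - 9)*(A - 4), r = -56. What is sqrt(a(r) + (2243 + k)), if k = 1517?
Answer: 2*sqrt(1015) ≈ 63.718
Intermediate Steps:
a(A) = 20 - 5*A (a(A) = -5*(-4 + A) = 20 - 5*A)
sqrt(a(r) + (2243 + k)) = sqrt((20 - 5*(-56)) + (2243 + 1517)) = sqrt((20 + 280) + 3760) = sqrt(300 + 3760) = sqrt(4060) = 2*sqrt(1015)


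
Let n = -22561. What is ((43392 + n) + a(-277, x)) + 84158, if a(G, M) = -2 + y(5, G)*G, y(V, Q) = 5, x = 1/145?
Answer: 103602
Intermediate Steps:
x = 1/145 ≈ 0.0068966
a(G, M) = -2 + 5*G
((43392 + n) + a(-277, x)) + 84158 = ((43392 - 22561) + (-2 + 5*(-277))) + 84158 = (20831 + (-2 - 1385)) + 84158 = (20831 - 1387) + 84158 = 19444 + 84158 = 103602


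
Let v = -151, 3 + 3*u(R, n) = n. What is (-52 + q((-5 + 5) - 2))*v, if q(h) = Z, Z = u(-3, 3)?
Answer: 7852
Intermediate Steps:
u(R, n) = -1 + n/3
Z = 0 (Z = -1 + (⅓)*3 = -1 + 1 = 0)
q(h) = 0
(-52 + q((-5 + 5) - 2))*v = (-52 + 0)*(-151) = -52*(-151) = 7852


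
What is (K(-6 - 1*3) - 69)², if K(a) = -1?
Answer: 4900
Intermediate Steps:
(K(-6 - 1*3) - 69)² = (-1 - 69)² = (-70)² = 4900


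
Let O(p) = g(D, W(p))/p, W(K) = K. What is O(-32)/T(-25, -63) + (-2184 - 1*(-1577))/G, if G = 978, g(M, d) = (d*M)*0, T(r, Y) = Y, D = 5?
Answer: -607/978 ≈ -0.62065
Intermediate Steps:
g(M, d) = 0 (g(M, d) = (M*d)*0 = 0)
O(p) = 0 (O(p) = 0/p = 0)
O(-32)/T(-25, -63) + (-2184 - 1*(-1577))/G = 0/(-63) + (-2184 - 1*(-1577))/978 = 0*(-1/63) + (-2184 + 1577)*(1/978) = 0 - 607*1/978 = 0 - 607/978 = -607/978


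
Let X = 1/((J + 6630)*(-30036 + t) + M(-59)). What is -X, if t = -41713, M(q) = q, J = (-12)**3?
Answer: 1/351713657 ≈ 2.8432e-9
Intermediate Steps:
J = -1728
X = -1/351713657 (X = 1/((-1728 + 6630)*(-30036 - 41713) - 59) = 1/(4902*(-71749) - 59) = 1/(-351713598 - 59) = 1/(-351713657) = -1/351713657 ≈ -2.8432e-9)
-X = -1*(-1/351713657) = 1/351713657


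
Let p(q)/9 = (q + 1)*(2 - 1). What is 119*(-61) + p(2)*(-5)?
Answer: -7394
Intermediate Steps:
p(q) = 9 + 9*q (p(q) = 9*((q + 1)*(2 - 1)) = 9*((1 + q)*1) = 9*(1 + q) = 9 + 9*q)
119*(-61) + p(2)*(-5) = 119*(-61) + (9 + 9*2)*(-5) = -7259 + (9 + 18)*(-5) = -7259 + 27*(-5) = -7259 - 135 = -7394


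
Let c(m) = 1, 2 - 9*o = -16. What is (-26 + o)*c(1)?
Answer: -24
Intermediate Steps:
o = 2 (o = 2/9 - ⅑*(-16) = 2/9 + 16/9 = 2)
(-26 + o)*c(1) = (-26 + 2)*1 = -24*1 = -24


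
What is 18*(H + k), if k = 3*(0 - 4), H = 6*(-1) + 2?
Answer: -288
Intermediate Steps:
H = -4 (H = -6 + 2 = -4)
k = -12 (k = 3*(-4) = -12)
18*(H + k) = 18*(-4 - 12) = 18*(-16) = -288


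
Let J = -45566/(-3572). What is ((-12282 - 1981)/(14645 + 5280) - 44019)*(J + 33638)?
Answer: -26356749857051169/17793025 ≈ -1.4813e+9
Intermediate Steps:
J = 22783/1786 (J = -45566*(-1/3572) = 22783/1786 ≈ 12.756)
((-12282 - 1981)/(14645 + 5280) - 44019)*(J + 33638) = ((-12282 - 1981)/(14645 + 5280) - 44019)*(22783/1786 + 33638) = (-14263/19925 - 44019)*(60100251/1786) = -877092838/19925*60100251/1786 = -26356749857051169/17793025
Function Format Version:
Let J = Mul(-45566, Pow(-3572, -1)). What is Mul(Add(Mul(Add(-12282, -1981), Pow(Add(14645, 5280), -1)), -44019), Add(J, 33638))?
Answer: Rational(-26356749857051169, 17793025) ≈ -1.4813e+9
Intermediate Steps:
J = Rational(22783, 1786) (J = Mul(-45566, Rational(-1, 3572)) = Rational(22783, 1786) ≈ 12.756)
Mul(Add(Mul(Add(-12282, -1981), Pow(Add(14645, 5280), -1)), -44019), Add(J, 33638)) = Mul(Add(Mul(Add(-12282, -1981), Pow(Add(14645, 5280), -1)), -44019), Add(Rational(22783, 1786), 33638)) = Mul(Add(Mul(-14263, Pow(19925, -1)), -44019), Rational(60100251, 1786)) = Mul(Add(Mul(-14263, Rational(1, 19925)), -44019), Rational(60100251, 1786)) = Mul(Add(Rational(-14263, 19925), -44019), Rational(60100251, 1786)) = Mul(Rational(-877092838, 19925), Rational(60100251, 1786)) = Rational(-26356749857051169, 17793025)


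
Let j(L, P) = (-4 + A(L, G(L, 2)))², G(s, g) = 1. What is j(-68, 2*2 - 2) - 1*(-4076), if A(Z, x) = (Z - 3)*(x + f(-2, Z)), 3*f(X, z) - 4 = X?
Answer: 171373/9 ≈ 19041.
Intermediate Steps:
f(X, z) = 4/3 + X/3
A(Z, x) = (-3 + Z)*(⅔ + x) (A(Z, x) = (Z - 3)*(x + (4/3 + (⅓)*(-2))) = (-3 + Z)*(x + (4/3 - ⅔)) = (-3 + Z)*(x + ⅔) = (-3 + Z)*(⅔ + x))
j(L, P) = (-9 + 5*L/3)² (j(L, P) = (-4 + (-2 - 3*1 + 2*L/3 + L*1))² = (-4 + (-2 - 3 + 2*L/3 + L))² = (-4 + (-5 + 5*L/3))² = (-9 + 5*L/3)²)
j(-68, 2*2 - 2) - 1*(-4076) = (-27 + 5*(-68))²/9 - 1*(-4076) = (-27 - 340)²/9 + 4076 = (⅑)*(-367)² + 4076 = (⅑)*134689 + 4076 = 134689/9 + 4076 = 171373/9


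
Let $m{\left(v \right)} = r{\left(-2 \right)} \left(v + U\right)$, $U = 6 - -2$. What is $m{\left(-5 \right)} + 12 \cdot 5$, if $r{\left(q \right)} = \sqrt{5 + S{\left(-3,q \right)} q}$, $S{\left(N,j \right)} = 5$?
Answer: $60 + 3 i \sqrt{5} \approx 60.0 + 6.7082 i$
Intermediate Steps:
$r{\left(q \right)} = \sqrt{5 + 5 q}$
$U = 8$ ($U = 6 + 2 = 8$)
$m{\left(v \right)} = i \sqrt{5} \left(8 + v\right)$ ($m{\left(v \right)} = \sqrt{5 + 5 \left(-2\right)} \left(v + 8\right) = \sqrt{5 - 10} \left(8 + v\right) = \sqrt{-5} \left(8 + v\right) = i \sqrt{5} \left(8 + v\right)$)
$m{\left(-5 \right)} + 12 \cdot 5 = i \sqrt{5} \left(8 - 5\right) + 12 \cdot 5 = i \sqrt{5} \cdot 3 + 60 = 3 i \sqrt{5} + 60 = 60 + 3 i \sqrt{5}$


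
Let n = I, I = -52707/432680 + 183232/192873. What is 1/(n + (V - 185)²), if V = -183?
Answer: 83452289640/11301511987271909 ≈ 7.3842e-6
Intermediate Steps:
I = 69115064549/83452289640 (I = -52707*1/432680 + 183232*(1/192873) = -52707/432680 + 183232/192873 = 69115064549/83452289640 ≈ 0.82820)
n = 69115064549/83452289640 ≈ 0.82820
1/(n + (V - 185)²) = 1/(69115064549/83452289640 + (-183 - 185)²) = 1/(69115064549/83452289640 + (-368)²) = 1/(69115064549/83452289640 + 135424) = 1/(11301511987271909/83452289640) = 83452289640/11301511987271909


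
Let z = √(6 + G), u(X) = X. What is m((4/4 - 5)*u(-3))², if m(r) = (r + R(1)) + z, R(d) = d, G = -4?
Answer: (13 + √2)² ≈ 207.77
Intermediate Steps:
z = √2 (z = √(6 - 4) = √2 ≈ 1.4142)
m(r) = 1 + r + √2 (m(r) = (r + 1) + √2 = (1 + r) + √2 = 1 + r + √2)
m((4/4 - 5)*u(-3))² = (1 + (4/4 - 5)*(-3) + √2)² = (1 + (4*(¼) - 5)*(-3) + √2)² = (1 + (1 - 5)*(-3) + √2)² = (1 - 4*(-3) + √2)² = (1 + 12 + √2)² = (13 + √2)²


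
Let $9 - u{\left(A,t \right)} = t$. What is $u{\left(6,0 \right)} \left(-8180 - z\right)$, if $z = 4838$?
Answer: $-117162$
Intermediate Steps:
$u{\left(A,t \right)} = 9 - t$
$u{\left(6,0 \right)} \left(-8180 - z\right) = \left(9 - 0\right) \left(-8180 - 4838\right) = \left(9 + 0\right) \left(-8180 - 4838\right) = 9 \left(-13018\right) = -117162$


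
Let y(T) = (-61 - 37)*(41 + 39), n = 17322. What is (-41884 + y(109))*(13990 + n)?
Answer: -1556957888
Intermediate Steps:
y(T) = -7840 (y(T) = -98*80 = -7840)
(-41884 + y(109))*(13990 + n) = (-41884 - 7840)*(13990 + 17322) = -49724*31312 = -1556957888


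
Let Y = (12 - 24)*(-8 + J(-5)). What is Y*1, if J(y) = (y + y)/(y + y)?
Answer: 84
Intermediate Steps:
J(y) = 1 (J(y) = (2*y)/((2*y)) = (2*y)*(1/(2*y)) = 1)
Y = 84 (Y = (12 - 24)*(-8 + 1) = -12*(-7) = 84)
Y*1 = 84*1 = 84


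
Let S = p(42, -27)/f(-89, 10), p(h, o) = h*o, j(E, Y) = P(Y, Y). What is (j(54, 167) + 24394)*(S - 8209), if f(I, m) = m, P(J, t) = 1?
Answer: -203024948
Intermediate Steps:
j(E, Y) = 1
S = -567/5 (S = (42*(-27))/10 = -1134*⅒ = -567/5 ≈ -113.40)
(j(54, 167) + 24394)*(S - 8209) = (1 + 24394)*(-567/5 - 8209) = 24395*(-41612/5) = -203024948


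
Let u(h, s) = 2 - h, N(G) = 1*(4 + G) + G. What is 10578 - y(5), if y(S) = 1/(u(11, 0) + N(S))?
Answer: 52889/5 ≈ 10578.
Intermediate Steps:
N(G) = 4 + 2*G (N(G) = (4 + G) + G = 4 + 2*G)
y(S) = 1/(-5 + 2*S) (y(S) = 1/((2 - 1*11) + (4 + 2*S)) = 1/((2 - 11) + (4 + 2*S)) = 1/(-9 + (4 + 2*S)) = 1/(-5 + 2*S))
10578 - y(5) = 10578 - 1/(-5 + 2*5) = 10578 - 1/(-5 + 10) = 10578 - 1/5 = 10578 - 1*⅕ = 10578 - ⅕ = 52889/5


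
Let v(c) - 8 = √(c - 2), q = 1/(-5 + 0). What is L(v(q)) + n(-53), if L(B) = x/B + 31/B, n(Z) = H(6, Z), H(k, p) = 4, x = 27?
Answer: 3644/331 - 58*I*√55/331 ≈ 11.009 - 1.2995*I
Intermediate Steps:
n(Z) = 4
q = -⅕ (q = 1/(-5) = -⅕ ≈ -0.20000)
v(c) = 8 + √(-2 + c) (v(c) = 8 + √(c - 2) = 8 + √(-2 + c))
L(B) = 58/B (L(B) = 27/B + 31/B = 58/B)
L(v(q)) + n(-53) = 58/(8 + √(-2 - ⅕)) + 4 = 58/(8 + √(-11/5)) + 4 = 58/(8 + I*√55/5) + 4 = 4 + 58/(8 + I*√55/5)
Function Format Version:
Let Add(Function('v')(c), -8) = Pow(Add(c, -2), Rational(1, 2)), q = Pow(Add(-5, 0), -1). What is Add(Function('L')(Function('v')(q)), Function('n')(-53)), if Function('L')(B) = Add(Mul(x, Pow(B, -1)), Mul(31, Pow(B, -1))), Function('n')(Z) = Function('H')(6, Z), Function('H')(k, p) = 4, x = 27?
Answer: Add(Rational(3644, 331), Mul(Rational(-58, 331), I, Pow(55, Rational(1, 2)))) ≈ Add(11.009, Mul(-1.2995, I))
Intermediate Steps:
Function('n')(Z) = 4
q = Rational(-1, 5) (q = Pow(-5, -1) = Rational(-1, 5) ≈ -0.20000)
Function('v')(c) = Add(8, Pow(Add(-2, c), Rational(1, 2))) (Function('v')(c) = Add(8, Pow(Add(c, -2), Rational(1, 2))) = Add(8, Pow(Add(-2, c), Rational(1, 2))))
Function('L')(B) = Mul(58, Pow(B, -1)) (Function('L')(B) = Add(Mul(27, Pow(B, -1)), Mul(31, Pow(B, -1))) = Mul(58, Pow(B, -1)))
Add(Function('L')(Function('v')(q)), Function('n')(-53)) = Add(Mul(58, Pow(Add(8, Pow(Add(-2, Rational(-1, 5)), Rational(1, 2))), -1)), 4) = Add(Mul(58, Pow(Add(8, Pow(Rational(-11, 5), Rational(1, 2))), -1)), 4) = Add(Mul(58, Pow(Add(8, Mul(Rational(1, 5), I, Pow(55, Rational(1, 2)))), -1)), 4) = Add(4, Mul(58, Pow(Add(8, Mul(Rational(1, 5), I, Pow(55, Rational(1, 2)))), -1)))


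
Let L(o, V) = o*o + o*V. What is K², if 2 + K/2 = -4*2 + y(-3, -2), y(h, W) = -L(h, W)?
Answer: 2500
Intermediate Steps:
L(o, V) = o² + V*o
y(h, W) = -h*(W + h)
K = -50 (K = -4 + 2*(-4*2 - 1*(-3)*(-2 - 3)) = -4 + 2*(-8 - 1*(-3)*(-5)) = -4 + 2*(-8 - 15) = -4 + 2*(-23) = -4 - 46 = -50)
K² = (-50)² = 2500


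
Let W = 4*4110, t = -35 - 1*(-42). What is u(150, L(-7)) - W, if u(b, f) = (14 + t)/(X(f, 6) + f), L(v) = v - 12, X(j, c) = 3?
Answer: -263061/16 ≈ -16441.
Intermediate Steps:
L(v) = -12 + v
t = 7 (t = -35 + 42 = 7)
u(b, f) = 21/(3 + f) (u(b, f) = (14 + 7)/(3 + f) = 21/(3 + f))
W = 16440
u(150, L(-7)) - W = 21/(3 + (-12 - 7)) - 1*16440 = 21/(3 - 19) - 16440 = 21/(-16) - 16440 = 21*(-1/16) - 16440 = -21/16 - 16440 = -263061/16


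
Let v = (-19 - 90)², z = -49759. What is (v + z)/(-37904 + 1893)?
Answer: 37878/36011 ≈ 1.0518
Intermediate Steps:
v = 11881 (v = (-109)² = 11881)
(v + z)/(-37904 + 1893) = (11881 - 49759)/(-37904 + 1893) = -37878/(-36011) = -37878*(-1/36011) = 37878/36011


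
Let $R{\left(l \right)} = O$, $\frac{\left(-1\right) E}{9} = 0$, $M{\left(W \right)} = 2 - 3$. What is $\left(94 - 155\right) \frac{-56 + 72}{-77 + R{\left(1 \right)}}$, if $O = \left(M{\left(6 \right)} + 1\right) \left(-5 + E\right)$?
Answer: $\frac{976}{77} \approx 12.675$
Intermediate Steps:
$M{\left(W \right)} = -1$
$E = 0$ ($E = \left(-9\right) 0 = 0$)
$O = 0$ ($O = \left(-1 + 1\right) \left(-5 + 0\right) = 0 \left(-5\right) = 0$)
$R{\left(l \right)} = 0$
$\left(94 - 155\right) \frac{-56 + 72}{-77 + R{\left(1 \right)}} = \left(94 - 155\right) \frac{-56 + 72}{-77 + 0} = - 61 \frac{16}{-77} = - 61 \cdot 16 \left(- \frac{1}{77}\right) = \left(-61\right) \left(- \frac{16}{77}\right) = \frac{976}{77}$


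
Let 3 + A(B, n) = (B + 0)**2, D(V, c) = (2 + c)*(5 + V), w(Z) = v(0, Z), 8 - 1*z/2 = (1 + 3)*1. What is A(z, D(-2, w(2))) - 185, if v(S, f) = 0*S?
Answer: -124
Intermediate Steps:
z = 8 (z = 16 - 2*(1 + 3) = 16 - 8 = 8)
v(S, f) = 0
w(Z) = 0
A(B, n) = -3 + B**2 (A(B, n) = -3 + (B + 0)**2 = -3 + B**2)
A(z, D(-2, w(2))) - 185 = (-3 + 8**2) - 185 = (-3 + 64) - 185 = 61 - 185 = -124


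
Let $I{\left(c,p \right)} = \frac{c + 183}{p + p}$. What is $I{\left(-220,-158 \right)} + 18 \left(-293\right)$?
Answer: $- \frac{1666547}{316} \approx -5273.9$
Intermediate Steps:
$I{\left(c,p \right)} = \frac{183 + c}{2 p}$
$I{\left(-220,-158 \right)} + 18 \left(-293\right) = \frac{183 - 220}{2 \left(-158\right)} + 18 \left(-293\right) = \frac{1}{2} \left(- \frac{1}{158}\right) \left(-37\right) - 5274 = \frac{37}{316} - 5274 = - \frac{1666547}{316}$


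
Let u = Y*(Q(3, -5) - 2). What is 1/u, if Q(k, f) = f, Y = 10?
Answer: -1/70 ≈ -0.014286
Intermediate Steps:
u = -70 (u = 10*(-5 - 2) = 10*(-7) = -70)
1/u = 1/(-70) = -1/70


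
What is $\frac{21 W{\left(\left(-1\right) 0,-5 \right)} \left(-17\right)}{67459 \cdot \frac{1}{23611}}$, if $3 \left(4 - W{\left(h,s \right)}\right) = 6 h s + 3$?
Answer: $- \frac{3612483}{9637} \approx -374.86$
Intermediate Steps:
$W{\left(h,s \right)} = 3 - 2 h s$ ($W{\left(h,s \right)} = 4 - \frac{6 h s + 3}{3} = 4 - \frac{3 + 6 h s}{3} = 4 - \left(1 + 2 h s\right) = 3 - 2 h s$)
$\frac{21 W{\left(\left(-1\right) 0,-5 \right)} \left(-17\right)}{67459 \cdot \frac{1}{23611}} = \frac{21 \left(3 - 2 \left(\left(-1\right) 0\right) \left(-5\right)\right) \left(-17\right)}{67459 \cdot \frac{1}{23611}} = \frac{21 \left(3 - 0 \left(-5\right)\right) \left(-17\right)}{67459 \cdot \frac{1}{23611}} = \frac{21 \left(3 + 0\right) \left(-17\right)}{\frac{9637}{3373}} = 21 \cdot 3 \left(-17\right) \frac{3373}{9637} = 63 \left(-17\right) \frac{3373}{9637} = \left(-1071\right) \frac{3373}{9637} = - \frac{3612483}{9637}$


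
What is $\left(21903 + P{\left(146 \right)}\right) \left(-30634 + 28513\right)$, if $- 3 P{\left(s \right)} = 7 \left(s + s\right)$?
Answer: $-45011155$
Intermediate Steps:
$P{\left(s \right)} = - \frac{14 s}{3}$ ($P{\left(s \right)} = - \frac{7 \left(s + s\right)}{3} = - \frac{7 \cdot 2 s}{3} = - \frac{14 s}{3}$)
$\left(21903 + P{\left(146 \right)}\right) \left(-30634 + 28513\right) = \left(21903 - \frac{2044}{3}\right) \left(-30634 + 28513\right) = \left(21903 - \frac{2044}{3}\right) \left(-2121\right) = \frac{63665}{3} \left(-2121\right) = -45011155$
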